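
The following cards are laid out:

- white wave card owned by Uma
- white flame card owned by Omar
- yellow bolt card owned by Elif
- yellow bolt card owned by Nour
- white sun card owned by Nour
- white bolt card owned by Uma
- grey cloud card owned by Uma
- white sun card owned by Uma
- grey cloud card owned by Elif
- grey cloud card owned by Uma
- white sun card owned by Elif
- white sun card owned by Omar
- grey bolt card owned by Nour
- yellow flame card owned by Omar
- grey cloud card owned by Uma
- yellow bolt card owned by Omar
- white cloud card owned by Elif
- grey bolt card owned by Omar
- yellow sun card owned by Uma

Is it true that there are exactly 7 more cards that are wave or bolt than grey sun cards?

True

|cards that are wave or bolt| = 7.
|grey sun cards| = 0.
The claim requires 7 − 0 (= 7) to equal 7, which holds.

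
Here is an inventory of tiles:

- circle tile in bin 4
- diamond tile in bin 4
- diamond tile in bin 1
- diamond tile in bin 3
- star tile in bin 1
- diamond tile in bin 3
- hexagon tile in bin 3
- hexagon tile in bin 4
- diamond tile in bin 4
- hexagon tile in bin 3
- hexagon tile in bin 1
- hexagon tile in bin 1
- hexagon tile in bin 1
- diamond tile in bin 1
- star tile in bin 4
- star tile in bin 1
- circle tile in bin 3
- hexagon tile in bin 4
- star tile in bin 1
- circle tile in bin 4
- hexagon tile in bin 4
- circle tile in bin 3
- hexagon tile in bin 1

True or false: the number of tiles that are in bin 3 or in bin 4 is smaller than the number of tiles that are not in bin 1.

There are 14 tiles in bin 3 or in bin 4.
There are 14 tiles that are not in bin 1.
The claim requires 14 < 14, which does not hold.

False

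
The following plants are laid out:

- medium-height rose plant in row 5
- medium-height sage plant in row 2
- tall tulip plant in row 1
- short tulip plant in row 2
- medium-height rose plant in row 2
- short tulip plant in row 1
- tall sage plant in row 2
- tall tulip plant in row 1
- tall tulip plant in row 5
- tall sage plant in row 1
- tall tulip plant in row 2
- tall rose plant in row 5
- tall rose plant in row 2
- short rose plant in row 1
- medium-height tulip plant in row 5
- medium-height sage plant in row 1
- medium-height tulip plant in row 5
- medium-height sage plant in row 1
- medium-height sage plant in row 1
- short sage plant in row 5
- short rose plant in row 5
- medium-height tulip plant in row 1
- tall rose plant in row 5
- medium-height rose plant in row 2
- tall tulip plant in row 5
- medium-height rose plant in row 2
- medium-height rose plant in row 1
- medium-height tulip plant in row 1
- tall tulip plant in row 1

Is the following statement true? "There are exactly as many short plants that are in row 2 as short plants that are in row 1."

False

There is 1 short plant in row 2.
There are 2 short plants in row 1.
The claim requires 1 = 2, which does not hold.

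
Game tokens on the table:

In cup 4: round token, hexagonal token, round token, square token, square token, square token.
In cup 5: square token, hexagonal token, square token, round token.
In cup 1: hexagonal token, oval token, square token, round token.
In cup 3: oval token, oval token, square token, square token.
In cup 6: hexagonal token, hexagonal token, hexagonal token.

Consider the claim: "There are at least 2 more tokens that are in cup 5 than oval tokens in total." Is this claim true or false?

False

tokens in cup 5: 4.
oval tokens: 3.
The claim requires 4 − 3 = 1 ≥ 2, which does not hold.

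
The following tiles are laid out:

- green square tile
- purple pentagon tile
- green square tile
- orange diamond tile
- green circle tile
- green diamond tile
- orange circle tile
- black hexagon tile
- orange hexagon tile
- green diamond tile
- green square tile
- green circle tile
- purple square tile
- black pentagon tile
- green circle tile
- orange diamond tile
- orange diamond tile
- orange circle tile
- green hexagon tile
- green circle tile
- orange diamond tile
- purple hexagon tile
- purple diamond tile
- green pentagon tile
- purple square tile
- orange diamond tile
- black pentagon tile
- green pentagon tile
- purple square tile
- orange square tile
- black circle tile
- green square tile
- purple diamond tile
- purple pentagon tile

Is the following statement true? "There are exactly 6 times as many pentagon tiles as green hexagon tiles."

|pentagon tiles| = 6.
|green hexagon tiles| = 1.
The claim requires 6 = 6 × 1 = 6, which holds.

True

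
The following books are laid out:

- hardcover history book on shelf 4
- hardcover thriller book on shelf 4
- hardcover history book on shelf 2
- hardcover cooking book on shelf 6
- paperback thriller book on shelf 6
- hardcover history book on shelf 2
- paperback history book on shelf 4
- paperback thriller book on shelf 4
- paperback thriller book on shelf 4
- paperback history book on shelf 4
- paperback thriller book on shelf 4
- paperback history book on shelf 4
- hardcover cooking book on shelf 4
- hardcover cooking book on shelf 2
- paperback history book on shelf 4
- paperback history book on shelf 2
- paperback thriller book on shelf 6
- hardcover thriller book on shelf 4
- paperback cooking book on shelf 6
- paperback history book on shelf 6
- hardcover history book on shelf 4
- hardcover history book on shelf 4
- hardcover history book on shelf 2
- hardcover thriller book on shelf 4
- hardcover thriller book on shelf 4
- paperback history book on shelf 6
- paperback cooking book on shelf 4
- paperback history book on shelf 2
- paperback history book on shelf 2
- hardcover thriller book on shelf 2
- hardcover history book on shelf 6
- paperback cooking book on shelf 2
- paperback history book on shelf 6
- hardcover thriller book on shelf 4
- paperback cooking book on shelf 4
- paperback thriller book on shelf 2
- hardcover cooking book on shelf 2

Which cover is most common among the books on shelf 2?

Counts by cover (restricted to books on shelf 2): hardcover 6, paperback 5.
The maximum is 6, held uniquely by hardcover.

hardcover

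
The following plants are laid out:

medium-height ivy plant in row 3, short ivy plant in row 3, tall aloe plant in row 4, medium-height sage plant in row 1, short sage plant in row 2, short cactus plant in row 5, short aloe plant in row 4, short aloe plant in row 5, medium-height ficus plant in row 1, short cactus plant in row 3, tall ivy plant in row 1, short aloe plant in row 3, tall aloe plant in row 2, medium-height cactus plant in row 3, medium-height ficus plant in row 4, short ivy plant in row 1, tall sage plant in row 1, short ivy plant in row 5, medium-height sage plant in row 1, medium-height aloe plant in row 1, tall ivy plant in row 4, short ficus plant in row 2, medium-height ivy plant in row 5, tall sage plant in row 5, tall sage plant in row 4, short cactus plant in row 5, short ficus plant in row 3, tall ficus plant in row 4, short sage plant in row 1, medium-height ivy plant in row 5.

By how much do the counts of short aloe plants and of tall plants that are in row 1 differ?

short aloe plants: 3. tall plants in row 1: 2.
|3 − 2| = 3 − 2 = 1.

1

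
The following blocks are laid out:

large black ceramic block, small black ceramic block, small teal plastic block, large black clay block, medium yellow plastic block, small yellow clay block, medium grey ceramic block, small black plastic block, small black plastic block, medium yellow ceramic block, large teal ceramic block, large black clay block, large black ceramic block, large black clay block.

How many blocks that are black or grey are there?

9

black: 8; grey: 1; together 8 + 1 = 9.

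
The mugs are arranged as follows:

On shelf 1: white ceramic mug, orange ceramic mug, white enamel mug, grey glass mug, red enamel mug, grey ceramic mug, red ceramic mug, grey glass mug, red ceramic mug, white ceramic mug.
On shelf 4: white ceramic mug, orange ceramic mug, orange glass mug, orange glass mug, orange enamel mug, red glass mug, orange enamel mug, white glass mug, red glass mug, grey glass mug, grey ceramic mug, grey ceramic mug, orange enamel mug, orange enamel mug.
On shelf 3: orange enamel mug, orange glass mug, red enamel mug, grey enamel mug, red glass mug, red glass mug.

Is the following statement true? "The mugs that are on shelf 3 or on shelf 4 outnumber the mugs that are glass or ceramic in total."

mugs on shelf 3 or on shelf 4: 20.
mugs that are glass or ceramic: 21.
The claim requires 20 > 21, which does not hold.

False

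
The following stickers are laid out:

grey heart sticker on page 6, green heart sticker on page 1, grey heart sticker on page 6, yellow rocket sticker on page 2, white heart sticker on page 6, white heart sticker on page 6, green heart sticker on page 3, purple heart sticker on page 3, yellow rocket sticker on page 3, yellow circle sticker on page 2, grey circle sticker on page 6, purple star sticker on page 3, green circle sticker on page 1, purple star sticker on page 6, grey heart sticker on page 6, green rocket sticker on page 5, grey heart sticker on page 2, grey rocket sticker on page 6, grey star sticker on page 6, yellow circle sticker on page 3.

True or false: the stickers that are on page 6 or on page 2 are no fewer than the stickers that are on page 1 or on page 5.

True

There are 12 stickers on page 6 or on page 2.
There are 3 stickers on page 1 or on page 5.
The claim requires 12 ≥ 3, which holds.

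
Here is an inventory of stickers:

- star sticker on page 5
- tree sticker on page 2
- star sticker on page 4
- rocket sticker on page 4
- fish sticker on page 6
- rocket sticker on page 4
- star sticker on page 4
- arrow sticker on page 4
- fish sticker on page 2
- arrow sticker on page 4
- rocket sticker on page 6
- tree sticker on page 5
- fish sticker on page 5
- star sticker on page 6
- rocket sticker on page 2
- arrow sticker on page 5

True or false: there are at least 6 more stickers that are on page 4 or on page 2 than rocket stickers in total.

False

stickers on page 4 or on page 2: 9.
rocket stickers: 4.
The claim requires 9 − 4 = 5 ≥ 6, which does not hold.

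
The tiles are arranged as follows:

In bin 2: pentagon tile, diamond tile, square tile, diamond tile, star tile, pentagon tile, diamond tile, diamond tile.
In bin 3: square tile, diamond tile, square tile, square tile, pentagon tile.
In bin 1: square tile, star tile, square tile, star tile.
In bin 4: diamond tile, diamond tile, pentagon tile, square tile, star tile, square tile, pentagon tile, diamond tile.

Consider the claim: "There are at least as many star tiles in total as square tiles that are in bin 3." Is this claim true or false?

There are 4 star tiles.
There are 3 square tiles in bin 3.
The claim requires 4 ≥ 3, which holds.

True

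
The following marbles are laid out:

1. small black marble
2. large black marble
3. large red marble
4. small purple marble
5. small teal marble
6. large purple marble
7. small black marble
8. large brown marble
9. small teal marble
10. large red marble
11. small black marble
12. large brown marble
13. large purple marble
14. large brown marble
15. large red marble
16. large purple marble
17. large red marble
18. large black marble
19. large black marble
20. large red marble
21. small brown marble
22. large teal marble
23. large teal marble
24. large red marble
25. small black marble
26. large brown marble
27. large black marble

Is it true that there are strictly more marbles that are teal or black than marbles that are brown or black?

There are 12 marbles that are teal or black.
There are 13 marbles that are brown or black.
The claim requires 12 > 13, which does not hold.

False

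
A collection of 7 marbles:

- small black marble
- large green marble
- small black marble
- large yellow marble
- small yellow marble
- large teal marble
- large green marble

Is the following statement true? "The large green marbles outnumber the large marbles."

|large green marbles| = 2.
|large marbles| = 4.
The claim requires 2 > 4, which does not hold.

False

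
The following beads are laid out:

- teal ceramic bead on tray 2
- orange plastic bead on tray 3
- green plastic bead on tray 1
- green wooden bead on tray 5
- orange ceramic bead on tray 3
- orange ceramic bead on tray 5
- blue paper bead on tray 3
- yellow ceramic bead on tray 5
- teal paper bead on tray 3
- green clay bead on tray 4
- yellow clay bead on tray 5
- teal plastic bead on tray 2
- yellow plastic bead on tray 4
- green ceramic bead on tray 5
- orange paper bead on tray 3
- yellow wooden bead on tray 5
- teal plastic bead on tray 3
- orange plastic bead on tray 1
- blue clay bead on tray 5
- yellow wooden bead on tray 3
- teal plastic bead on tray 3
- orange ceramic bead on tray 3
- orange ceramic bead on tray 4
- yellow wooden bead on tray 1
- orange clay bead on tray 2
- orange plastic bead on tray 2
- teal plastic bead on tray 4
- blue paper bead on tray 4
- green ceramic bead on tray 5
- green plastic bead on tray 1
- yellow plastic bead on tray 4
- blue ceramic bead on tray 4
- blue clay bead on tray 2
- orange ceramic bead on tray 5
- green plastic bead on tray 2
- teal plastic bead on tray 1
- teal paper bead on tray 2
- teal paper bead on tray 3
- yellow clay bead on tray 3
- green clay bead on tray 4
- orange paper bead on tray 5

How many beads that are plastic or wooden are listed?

plastic: 13; wooden: 4; together 13 + 4 = 17.

17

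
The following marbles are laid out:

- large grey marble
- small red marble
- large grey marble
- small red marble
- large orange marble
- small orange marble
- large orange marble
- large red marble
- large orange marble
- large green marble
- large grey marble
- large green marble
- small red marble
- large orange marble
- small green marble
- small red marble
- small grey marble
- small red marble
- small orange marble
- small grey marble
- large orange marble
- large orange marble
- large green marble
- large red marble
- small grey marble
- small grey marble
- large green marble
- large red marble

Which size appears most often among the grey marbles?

Counts by size (restricted to grey marbles): small 4, large 3.
The maximum is 4, held uniquely by small.

small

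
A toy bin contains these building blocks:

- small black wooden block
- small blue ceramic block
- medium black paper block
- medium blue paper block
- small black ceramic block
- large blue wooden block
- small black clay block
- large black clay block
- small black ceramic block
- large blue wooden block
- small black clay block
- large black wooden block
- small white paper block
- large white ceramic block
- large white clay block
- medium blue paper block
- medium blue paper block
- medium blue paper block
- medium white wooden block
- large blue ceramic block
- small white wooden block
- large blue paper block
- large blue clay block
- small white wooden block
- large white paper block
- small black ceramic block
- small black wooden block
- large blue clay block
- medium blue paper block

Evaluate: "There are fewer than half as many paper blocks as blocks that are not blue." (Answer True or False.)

There are 9 paper blocks.
There are 17 blocks that are not blue.
The claim requires 2 × 9 = 18 < 17, which does not hold.

False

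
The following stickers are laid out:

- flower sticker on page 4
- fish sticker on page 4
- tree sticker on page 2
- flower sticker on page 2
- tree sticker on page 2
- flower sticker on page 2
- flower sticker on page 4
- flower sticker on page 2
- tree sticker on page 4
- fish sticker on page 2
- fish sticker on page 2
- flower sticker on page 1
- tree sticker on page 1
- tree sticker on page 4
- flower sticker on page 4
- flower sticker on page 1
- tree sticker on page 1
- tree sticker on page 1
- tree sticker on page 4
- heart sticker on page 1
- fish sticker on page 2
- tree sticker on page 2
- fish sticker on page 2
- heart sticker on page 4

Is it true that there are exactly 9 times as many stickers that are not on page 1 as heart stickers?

There are 18 stickers that are not on page 1.
There are 2 heart stickers.
The claim requires 18 = 9 × 2 = 18, which holds.

True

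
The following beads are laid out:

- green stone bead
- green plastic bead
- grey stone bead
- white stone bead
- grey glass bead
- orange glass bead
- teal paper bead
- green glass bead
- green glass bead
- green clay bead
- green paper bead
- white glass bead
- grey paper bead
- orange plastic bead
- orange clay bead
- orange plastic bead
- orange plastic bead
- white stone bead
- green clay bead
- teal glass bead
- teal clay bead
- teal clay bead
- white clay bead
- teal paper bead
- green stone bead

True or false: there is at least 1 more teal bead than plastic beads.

True

There are 5 teal beads.
There are 4 plastic beads.
The claim requires 5 − 4 = 1 ≥ 1, which holds.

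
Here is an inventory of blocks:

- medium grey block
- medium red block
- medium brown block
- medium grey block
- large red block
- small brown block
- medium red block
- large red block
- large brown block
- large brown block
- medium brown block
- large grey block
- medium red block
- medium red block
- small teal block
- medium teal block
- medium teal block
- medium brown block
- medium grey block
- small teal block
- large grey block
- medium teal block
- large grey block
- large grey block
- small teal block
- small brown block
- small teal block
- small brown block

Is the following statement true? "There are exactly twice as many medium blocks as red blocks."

medium blocks: 13.
red blocks: 6.
The claim requires 13 = 2 × 6 = 12, which does not hold.

False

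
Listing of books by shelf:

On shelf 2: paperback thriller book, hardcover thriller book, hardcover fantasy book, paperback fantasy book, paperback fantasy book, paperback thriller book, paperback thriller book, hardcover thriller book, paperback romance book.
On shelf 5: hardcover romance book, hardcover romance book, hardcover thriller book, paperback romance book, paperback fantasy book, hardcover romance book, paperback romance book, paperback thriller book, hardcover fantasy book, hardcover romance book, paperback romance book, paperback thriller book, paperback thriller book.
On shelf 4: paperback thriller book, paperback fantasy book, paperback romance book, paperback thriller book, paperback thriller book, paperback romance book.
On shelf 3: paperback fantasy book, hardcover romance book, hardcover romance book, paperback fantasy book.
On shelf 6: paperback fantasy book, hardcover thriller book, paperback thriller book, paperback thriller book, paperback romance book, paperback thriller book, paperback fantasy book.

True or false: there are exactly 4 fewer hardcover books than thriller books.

hardcover books: 12.
thriller books: 16.
The claim requires 16 − 12 (= 4) to equal 4, which holds.

True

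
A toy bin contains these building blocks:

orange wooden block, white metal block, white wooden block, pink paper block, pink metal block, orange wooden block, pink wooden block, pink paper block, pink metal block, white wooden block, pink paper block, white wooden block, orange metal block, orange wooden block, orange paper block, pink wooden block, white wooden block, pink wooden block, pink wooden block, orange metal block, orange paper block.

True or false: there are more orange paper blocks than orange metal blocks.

|orange paper blocks| = 2.
|orange metal blocks| = 2.
The claim requires 2 > 2, which does not hold.

False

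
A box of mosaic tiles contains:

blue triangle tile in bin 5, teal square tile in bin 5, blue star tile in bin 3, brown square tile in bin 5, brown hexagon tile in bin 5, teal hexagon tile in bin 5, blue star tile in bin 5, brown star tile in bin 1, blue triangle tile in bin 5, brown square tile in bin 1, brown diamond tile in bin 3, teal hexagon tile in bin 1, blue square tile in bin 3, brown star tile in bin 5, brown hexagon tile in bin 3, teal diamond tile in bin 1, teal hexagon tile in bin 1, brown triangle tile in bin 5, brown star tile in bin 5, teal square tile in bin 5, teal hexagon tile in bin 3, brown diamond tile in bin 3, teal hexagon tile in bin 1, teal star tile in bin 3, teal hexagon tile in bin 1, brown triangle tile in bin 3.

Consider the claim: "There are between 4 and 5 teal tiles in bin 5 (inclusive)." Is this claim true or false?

There are 3 teal tiles in bin 5.
The claim requires 4 ≤ 3 ≤ 5, which does not hold.

False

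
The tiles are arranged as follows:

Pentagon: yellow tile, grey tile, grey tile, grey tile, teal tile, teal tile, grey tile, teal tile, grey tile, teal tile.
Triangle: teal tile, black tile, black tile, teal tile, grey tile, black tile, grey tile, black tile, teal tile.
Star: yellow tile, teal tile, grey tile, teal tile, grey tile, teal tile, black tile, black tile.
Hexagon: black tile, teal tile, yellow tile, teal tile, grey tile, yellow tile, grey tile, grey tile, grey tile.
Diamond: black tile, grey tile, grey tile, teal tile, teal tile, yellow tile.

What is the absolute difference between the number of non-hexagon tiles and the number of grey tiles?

18

non-hexagon tiles: 33. grey tiles: 15.
|33 − 15| = 33 − 15 = 18.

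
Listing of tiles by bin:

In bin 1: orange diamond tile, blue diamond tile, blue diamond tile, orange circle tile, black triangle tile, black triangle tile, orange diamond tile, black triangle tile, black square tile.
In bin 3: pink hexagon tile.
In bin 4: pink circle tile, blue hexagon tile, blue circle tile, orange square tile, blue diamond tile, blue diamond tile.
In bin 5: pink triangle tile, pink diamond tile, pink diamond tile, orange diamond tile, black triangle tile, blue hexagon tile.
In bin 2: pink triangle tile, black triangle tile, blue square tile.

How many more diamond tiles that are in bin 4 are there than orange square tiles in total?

1

diamond tiles in bin 4: 2.
orange square tiles: 1.
2 − 1 = 1.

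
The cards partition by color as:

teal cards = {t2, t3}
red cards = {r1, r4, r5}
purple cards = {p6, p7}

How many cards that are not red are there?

4

Total cards: 7; with the excluded value: 3; remaining 7 − 3 = 4.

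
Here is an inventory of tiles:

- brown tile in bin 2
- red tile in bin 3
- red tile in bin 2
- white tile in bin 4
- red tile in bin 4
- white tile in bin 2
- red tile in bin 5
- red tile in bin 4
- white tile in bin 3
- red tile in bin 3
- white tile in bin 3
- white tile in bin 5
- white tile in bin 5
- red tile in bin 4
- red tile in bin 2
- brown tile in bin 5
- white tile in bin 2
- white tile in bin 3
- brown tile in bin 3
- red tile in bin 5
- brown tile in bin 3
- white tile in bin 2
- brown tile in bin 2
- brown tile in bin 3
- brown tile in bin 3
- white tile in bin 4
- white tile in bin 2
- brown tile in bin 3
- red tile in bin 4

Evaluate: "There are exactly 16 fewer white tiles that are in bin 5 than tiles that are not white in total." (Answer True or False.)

True

|white tiles in bin 5| = 2.
|tiles that are not white| = 18.
The claim requires 18 − 2 (= 16) to equal 16, which holds.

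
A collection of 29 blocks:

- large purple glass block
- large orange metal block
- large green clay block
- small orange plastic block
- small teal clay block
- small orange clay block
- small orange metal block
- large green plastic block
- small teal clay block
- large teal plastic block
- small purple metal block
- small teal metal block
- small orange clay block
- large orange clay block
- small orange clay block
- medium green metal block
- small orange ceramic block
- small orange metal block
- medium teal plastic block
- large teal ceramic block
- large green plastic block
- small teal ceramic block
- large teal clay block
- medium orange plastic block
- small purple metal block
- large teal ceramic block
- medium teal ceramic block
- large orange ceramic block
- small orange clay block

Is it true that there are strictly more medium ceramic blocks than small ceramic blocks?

|medium ceramic blocks| = 1.
|small ceramic blocks| = 2.
The claim requires 1 > 2, which does not hold.

False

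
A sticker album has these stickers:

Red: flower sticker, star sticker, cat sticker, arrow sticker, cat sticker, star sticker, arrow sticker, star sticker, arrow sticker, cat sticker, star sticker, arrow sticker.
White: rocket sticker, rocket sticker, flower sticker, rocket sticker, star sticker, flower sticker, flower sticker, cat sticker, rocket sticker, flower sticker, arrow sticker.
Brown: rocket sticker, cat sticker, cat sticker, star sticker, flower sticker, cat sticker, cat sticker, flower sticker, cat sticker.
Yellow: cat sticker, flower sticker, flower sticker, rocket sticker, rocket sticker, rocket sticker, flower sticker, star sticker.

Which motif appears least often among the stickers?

Counts by motif: cat 10, flower 10, rocket 8, star 7, arrow 5.
The minimum is 5, held uniquely by arrow.

arrow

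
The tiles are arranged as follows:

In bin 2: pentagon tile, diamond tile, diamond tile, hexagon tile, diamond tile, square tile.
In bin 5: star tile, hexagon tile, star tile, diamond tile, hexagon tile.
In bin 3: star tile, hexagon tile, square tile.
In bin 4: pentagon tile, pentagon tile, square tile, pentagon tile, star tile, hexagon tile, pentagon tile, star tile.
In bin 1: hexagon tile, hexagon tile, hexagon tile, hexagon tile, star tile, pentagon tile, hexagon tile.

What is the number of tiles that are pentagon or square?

pentagon: 6; square: 3; together 6 + 3 = 9.

9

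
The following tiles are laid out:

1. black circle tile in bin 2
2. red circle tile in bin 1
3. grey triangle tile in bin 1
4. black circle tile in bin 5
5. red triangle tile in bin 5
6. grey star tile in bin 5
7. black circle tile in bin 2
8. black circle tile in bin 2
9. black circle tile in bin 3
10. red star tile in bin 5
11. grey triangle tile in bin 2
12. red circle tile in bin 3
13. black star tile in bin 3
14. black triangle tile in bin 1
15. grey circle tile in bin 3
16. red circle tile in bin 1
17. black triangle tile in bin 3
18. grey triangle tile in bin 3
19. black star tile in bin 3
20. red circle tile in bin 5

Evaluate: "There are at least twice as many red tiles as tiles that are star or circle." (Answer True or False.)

|red tiles| = 6.
|tiles that are star or circle| = 14.
The claim requires 6 ≥ 2 × 14 = 28, which does not hold.

False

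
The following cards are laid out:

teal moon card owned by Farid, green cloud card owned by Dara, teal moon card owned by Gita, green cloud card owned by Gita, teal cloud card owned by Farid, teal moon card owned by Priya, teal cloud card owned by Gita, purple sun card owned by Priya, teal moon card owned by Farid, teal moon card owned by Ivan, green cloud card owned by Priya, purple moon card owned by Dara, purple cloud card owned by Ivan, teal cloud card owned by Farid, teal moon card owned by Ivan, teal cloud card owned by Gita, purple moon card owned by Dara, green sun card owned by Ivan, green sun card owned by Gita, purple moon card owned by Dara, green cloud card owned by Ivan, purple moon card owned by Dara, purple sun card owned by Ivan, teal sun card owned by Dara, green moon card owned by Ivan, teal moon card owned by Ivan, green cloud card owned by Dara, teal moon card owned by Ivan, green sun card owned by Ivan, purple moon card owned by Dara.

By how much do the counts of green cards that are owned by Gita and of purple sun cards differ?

green cards owned by Gita: 2. purple sun cards: 2.
|2 − 2| = 2 − 2 = 0.

0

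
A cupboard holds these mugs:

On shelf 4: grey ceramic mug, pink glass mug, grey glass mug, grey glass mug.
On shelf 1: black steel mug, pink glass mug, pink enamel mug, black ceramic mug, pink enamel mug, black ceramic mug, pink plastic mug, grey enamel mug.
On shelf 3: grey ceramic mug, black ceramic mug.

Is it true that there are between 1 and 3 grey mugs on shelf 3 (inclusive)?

grey mugs on shelf 3: 1.
The claim requires 1 ≤ 1 ≤ 3, which holds.

True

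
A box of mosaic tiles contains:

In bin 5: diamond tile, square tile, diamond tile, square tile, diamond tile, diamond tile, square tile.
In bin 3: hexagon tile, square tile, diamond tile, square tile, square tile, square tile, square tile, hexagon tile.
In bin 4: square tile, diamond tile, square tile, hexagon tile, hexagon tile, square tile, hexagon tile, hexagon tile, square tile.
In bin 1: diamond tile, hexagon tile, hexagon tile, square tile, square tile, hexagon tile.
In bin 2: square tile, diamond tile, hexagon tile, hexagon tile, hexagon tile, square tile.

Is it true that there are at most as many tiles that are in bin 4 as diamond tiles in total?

tiles in bin 4: 9.
diamond tiles: 8.
The claim requires 9 ≤ 8, which does not hold.

False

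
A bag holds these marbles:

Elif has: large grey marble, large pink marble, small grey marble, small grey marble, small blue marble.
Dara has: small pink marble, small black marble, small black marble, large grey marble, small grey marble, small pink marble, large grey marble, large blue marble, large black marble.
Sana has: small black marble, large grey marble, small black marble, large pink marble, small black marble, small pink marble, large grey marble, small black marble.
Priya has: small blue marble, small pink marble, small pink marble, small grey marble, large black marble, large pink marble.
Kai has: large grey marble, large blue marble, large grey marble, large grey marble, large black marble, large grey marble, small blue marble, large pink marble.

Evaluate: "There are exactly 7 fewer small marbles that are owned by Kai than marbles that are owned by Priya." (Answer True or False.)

False

|small marbles owned by Kai| = 1.
|marbles owned by Priya| = 6.
The claim requires 6 − 1 (= 5) to equal 7, which does not hold.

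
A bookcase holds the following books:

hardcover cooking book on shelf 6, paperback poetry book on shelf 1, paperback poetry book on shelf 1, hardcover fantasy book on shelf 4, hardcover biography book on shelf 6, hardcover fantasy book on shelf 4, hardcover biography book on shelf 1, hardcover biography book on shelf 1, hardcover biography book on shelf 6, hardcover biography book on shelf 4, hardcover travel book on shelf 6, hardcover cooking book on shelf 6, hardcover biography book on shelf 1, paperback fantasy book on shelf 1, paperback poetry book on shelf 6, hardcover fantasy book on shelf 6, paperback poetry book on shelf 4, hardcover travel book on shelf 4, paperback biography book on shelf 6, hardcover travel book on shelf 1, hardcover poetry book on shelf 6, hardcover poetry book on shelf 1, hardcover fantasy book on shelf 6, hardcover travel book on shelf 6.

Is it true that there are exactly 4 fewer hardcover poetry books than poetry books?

|hardcover poetry books| = 2.
|poetry books| = 6.
The claim requires 6 − 2 (= 4) to equal 4, which holds.

True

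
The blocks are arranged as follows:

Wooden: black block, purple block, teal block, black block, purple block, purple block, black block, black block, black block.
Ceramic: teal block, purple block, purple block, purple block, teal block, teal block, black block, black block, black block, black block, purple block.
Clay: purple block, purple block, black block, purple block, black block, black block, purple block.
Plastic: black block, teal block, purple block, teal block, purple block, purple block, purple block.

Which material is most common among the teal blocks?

ceramic

Counts by material (restricted to teal blocks): ceramic 3, plastic 2, wooden 1.
The maximum is 3, held uniquely by ceramic.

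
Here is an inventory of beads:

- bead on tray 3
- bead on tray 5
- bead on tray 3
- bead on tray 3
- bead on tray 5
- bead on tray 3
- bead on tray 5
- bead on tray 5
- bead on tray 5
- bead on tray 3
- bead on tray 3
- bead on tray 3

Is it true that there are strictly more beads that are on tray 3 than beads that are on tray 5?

There are 7 beads on tray 3.
There are 5 beads on tray 5.
The claim requires 7 > 5, which holds.

True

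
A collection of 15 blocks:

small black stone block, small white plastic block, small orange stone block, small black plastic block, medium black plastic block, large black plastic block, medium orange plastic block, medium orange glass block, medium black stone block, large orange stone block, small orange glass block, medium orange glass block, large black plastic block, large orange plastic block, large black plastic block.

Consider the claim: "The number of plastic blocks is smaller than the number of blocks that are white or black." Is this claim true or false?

False

plastic blocks: 8.
blocks that are white or black: 8.
The claim requires 8 < 8, which does not hold.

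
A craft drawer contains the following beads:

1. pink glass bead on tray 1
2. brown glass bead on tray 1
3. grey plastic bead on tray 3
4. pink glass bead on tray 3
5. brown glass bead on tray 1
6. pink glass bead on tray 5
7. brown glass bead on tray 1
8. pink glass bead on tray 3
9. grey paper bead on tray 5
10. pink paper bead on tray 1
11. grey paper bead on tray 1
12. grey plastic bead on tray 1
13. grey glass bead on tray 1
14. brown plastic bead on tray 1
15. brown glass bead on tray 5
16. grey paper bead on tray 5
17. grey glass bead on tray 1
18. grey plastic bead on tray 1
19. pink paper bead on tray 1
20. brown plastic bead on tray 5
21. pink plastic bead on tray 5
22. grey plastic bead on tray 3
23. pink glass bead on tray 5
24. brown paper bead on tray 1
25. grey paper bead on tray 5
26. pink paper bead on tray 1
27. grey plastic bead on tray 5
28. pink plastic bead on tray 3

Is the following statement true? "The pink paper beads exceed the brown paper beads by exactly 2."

|pink paper beads| = 3.
|brown paper beads| = 1.
The claim requires 3 − 1 (= 2) to equal 2, which holds.

True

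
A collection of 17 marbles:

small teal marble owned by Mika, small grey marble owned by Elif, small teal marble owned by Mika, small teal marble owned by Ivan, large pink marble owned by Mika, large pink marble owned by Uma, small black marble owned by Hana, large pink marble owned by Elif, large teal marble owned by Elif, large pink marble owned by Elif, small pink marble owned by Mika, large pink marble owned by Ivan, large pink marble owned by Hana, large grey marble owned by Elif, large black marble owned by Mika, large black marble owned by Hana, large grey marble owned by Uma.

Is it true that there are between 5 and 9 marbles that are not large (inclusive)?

There are 6 marbles that are not large.
The claim requires 5 ≤ 6 ≤ 9, which holds.

True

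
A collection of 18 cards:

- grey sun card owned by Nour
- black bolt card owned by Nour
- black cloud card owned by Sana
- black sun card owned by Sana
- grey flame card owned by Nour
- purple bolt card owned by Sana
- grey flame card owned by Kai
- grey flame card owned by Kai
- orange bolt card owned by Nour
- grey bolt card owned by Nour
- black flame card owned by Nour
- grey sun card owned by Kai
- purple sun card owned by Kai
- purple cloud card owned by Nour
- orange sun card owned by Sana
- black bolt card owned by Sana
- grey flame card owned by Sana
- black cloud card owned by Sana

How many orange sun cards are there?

1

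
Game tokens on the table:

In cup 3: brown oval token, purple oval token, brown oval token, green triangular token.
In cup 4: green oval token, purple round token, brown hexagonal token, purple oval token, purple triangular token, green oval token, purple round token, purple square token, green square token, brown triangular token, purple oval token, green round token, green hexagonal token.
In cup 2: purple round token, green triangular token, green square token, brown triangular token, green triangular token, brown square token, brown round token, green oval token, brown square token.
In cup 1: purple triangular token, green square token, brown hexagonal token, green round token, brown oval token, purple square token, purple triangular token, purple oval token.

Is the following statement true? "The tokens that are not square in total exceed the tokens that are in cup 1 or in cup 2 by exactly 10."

tokens that are not square: 27.
tokens in cup 1 or in cup 2: 17.
The claim requires 27 − 17 (= 10) to equal 10, which holds.

True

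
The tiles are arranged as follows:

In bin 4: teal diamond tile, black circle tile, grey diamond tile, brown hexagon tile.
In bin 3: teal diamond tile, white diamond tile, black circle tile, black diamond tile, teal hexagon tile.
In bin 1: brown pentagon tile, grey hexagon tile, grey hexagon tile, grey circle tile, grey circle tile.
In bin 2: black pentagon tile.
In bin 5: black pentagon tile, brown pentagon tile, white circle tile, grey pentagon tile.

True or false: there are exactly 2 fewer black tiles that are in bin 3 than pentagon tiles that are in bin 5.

False

|black tiles in bin 3| = 2.
|pentagon tiles in bin 5| = 3.
The claim requires 3 − 2 (= 1) to equal 2, which does not hold.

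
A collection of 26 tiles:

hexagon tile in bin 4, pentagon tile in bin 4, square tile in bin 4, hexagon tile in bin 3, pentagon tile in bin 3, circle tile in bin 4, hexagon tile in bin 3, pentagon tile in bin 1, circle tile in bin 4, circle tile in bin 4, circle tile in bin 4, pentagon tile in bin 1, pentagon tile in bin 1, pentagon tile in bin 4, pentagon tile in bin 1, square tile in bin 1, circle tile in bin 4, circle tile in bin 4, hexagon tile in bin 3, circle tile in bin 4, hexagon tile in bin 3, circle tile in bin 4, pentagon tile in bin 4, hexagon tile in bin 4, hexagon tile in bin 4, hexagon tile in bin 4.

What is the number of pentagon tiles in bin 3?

1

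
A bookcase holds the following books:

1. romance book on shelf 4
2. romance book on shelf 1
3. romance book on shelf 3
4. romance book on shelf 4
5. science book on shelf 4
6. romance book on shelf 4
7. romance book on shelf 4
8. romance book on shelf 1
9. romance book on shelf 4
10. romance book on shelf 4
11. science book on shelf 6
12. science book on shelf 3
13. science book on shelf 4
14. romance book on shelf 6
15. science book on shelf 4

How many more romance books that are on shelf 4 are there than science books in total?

romance books on shelf 4: 6.
science books: 5.
6 − 5 = 1.

1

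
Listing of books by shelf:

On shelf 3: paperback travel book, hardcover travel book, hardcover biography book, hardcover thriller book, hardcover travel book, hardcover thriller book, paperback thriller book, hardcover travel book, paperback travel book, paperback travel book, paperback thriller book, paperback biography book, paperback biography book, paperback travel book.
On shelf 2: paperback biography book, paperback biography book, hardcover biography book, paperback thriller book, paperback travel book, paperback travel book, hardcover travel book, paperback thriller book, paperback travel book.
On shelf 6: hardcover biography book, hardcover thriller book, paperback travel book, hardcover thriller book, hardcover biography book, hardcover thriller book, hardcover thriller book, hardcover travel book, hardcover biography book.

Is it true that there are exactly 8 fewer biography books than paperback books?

|biography books| = 9.
|paperback books| = 16.
The claim requires 16 − 9 (= 7) to equal 8, which does not hold.

False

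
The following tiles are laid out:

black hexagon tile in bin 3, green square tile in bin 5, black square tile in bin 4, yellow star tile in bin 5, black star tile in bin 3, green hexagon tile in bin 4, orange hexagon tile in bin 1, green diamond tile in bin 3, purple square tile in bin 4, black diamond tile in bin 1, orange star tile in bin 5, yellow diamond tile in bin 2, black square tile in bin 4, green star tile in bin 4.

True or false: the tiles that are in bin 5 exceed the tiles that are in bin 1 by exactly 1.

There are 3 tiles in bin 5.
There are 2 tiles in bin 1.
The claim requires 3 − 2 (= 1) to equal 1, which holds.

True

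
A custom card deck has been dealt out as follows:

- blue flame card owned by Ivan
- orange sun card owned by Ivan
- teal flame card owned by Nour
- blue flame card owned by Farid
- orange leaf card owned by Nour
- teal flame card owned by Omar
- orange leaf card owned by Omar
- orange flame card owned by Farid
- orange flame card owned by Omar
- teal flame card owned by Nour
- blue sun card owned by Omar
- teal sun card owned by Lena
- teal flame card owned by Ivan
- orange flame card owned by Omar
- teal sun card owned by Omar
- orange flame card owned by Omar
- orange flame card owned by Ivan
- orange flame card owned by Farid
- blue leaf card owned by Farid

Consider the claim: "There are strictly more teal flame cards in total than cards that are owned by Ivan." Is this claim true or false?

False

|teal flame cards| = 4.
|cards owned by Ivan| = 4.
The claim requires 4 > 4, which does not hold.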